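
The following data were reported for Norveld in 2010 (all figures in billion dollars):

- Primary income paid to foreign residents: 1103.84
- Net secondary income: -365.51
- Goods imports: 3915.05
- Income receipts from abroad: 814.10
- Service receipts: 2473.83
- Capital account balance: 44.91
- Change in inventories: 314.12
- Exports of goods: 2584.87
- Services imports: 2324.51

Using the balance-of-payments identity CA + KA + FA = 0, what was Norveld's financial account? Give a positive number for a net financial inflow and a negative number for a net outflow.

1791.20

Goods balance = 2584.87 - 3915.05 = -1330.18
Services balance = 2473.83 - 2324.51 = 149.32
Trade balance (goods + services) = -1330.18 + 149.32 = -1180.86
Net primary income = 814.10 - 1103.84 = -289.74
Net secondary income = -365.51
Current account = -1180.86 + (-289.74) + (-365.51) = -1836.11
Financial account = -(-1836.11 + 44.91) = 1791.20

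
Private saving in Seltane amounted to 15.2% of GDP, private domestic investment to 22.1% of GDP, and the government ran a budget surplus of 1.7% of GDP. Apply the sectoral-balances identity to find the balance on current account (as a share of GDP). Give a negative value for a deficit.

-5.2

By the sectoral-balances identity, CA = (S_private - I) + (T - G).
Private balance = 15.2 - 22.1 = -6.9
Government balance (T - G) = 1.7
CA = -6.9 + 1.7 = -5.2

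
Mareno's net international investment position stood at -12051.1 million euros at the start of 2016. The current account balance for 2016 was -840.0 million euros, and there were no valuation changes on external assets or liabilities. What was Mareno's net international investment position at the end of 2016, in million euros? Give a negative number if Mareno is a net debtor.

-12891.1

With no valuation effects, change in NIIP = current account = -840.0
End-of-year NIIP = -12051.1 + (-840.0) = -12891.1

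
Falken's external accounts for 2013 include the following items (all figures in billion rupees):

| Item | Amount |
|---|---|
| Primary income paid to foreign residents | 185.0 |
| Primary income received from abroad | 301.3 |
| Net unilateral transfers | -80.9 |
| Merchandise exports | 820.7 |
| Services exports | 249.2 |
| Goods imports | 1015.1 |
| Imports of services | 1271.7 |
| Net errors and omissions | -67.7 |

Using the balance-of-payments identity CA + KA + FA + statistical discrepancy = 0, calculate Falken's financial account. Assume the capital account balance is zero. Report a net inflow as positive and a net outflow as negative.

Goods balance = 820.7 - 1015.1 = -194.4
Services balance = 249.2 - 1271.7 = -1022.5
Trade balance (goods + services) = -194.4 + (-1022.5) = -1216.9
Net primary income = 301.3 - 185.0 = 116.3
Net secondary income = -80.9
Current account = -1216.9 + 116.3 + (-80.9) = -1181.5
Financial account = -(-1181.5 + (-67.7)) = 1249.2

1249.2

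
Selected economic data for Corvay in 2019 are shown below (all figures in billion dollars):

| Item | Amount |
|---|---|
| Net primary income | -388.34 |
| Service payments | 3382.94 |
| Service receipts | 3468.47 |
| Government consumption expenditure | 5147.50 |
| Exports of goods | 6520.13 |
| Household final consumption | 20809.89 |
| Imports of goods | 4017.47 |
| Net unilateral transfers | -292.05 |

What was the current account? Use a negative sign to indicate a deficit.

1907.80

Goods balance = 6520.13 - 4017.47 = 2502.66
Services balance = 3468.47 - 3382.94 = 85.53
Trade balance (goods + services) = 2502.66 + 85.53 = 2588.19
Net primary income = -388.34
Net secondary income = -292.05
Current account = 2588.19 + (-388.34) + (-292.05) = 1907.80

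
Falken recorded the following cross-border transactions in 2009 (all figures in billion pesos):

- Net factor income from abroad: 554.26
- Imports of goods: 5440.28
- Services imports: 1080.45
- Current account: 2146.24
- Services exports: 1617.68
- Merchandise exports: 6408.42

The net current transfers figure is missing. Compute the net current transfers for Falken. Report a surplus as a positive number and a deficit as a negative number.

Current account = goods balance + services balance + net primary income + net secondary income
Sum of the known components = 2059.63
Net current transfers = CA - (known components) = 2146.24 - 2059.63 = 86.61

86.61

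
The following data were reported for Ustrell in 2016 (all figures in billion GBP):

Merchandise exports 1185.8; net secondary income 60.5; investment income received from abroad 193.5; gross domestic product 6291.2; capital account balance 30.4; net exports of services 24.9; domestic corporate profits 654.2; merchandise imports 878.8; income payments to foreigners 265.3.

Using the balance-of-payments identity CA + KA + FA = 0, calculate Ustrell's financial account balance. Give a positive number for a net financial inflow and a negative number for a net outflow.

-351.0

Goods balance = 1185.8 - 878.8 = 307.0
Services balance = 24.9
Trade balance (goods + services) = 307.0 + 24.9 = 331.9
Net primary income = 193.5 - 265.3 = -71.8
Net secondary income = 60.5
Current account = 331.9 + (-71.8) + 60.5 = 320.6
Financial account = -(320.6 + 30.4) = -351.0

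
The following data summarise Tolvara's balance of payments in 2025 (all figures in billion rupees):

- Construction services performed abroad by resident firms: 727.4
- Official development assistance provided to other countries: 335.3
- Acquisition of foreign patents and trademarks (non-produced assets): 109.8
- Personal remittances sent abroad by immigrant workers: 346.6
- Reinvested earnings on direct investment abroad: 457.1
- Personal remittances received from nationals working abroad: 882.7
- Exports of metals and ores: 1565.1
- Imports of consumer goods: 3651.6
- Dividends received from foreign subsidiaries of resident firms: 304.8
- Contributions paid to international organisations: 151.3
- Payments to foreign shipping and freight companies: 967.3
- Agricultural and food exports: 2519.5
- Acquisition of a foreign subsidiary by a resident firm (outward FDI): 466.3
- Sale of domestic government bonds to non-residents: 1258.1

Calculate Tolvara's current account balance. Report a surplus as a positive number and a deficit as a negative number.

1004.5

Goods: 1565.1 + 2519.5 - 3651.6 = 433.0
Services: 727.4 - 967.3 = -239.9
Primary income: 304.8 + 457.1 = 761.9
Secondary income: -346.6 - 335.3 + 882.7 - 151.3 = 49.5
Current account = 433.0 + (-239.9) + 761.9 + 49.5 = 1004.5
(Excluded from the current account — capital account: acquisition of foreign patents and trademarks (non-produced assets) 109.8; financial account: acquisition of a foreign subsidiary by a resident firm (outward FDI) 466.3, sale of domestic government bonds to non-residents 1258.1.)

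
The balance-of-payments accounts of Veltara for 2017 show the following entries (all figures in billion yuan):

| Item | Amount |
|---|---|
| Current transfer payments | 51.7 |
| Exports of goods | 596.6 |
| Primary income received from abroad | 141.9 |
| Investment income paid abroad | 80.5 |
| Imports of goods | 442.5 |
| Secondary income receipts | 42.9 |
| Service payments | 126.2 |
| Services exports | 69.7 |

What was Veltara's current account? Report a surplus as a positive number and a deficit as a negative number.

150.2

Goods balance = 596.6 - 442.5 = 154.1
Services balance = 69.7 - 126.2 = -56.5
Trade balance (goods + services) = 154.1 + (-56.5) = 97.6
Net primary income = 141.9 - 80.5 = 61.4
Net secondary income = 42.9 - 51.7 = -8.8
Current account = 97.6 + 61.4 + (-8.8) = 150.2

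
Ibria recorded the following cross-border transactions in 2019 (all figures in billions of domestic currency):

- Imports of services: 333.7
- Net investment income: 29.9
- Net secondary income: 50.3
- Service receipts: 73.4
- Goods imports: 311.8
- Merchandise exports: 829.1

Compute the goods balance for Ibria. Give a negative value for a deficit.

517.3

Goods balance = 829.1 - 311.8 = 517.3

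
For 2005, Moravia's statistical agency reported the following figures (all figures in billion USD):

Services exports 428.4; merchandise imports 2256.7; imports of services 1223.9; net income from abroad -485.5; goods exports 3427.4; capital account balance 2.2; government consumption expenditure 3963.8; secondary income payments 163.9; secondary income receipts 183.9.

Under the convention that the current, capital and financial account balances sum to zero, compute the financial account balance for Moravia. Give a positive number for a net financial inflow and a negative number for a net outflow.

Goods balance = 3427.4 - 2256.7 = 1170.7
Services balance = 428.4 - 1223.9 = -795.5
Trade balance (goods + services) = 1170.7 + (-795.5) = 375.2
Net primary income = -485.5
Net secondary income = 183.9 - 163.9 = 20.0
Current account = 375.2 + (-485.5) + 20.0 = -90.3
Financial account = -(-90.3 + 2.2) = 88.1

88.1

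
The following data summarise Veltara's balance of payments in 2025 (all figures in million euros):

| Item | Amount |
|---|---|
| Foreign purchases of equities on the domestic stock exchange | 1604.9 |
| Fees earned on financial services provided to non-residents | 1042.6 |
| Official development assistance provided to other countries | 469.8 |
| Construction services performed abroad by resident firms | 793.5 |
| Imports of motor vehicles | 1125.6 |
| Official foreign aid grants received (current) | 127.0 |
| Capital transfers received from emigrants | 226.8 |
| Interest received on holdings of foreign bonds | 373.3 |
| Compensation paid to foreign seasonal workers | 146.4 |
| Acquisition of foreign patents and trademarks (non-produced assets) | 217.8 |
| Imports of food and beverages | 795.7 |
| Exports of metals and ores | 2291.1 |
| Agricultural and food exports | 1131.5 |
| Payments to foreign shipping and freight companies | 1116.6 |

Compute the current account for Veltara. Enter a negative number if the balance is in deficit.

2104.9

Goods: -1125.6 - 795.7 + 2291.1 + 1131.5 = 1501.3
Services: 793.5 + 1042.6 - 1116.6 = 719.5
Primary income: 373.3 - 146.4 = 226.9
Secondary income: 127.0 - 469.8 = -342.8
Current account = 1501.3 + 719.5 + 226.9 + (-342.8) = 2104.9
(Excluded from the current account — financial account: foreign purchases of equities on the domestic stock exchange 1604.9; capital account: capital transfers received from emigrants 226.8, acquisition of foreign patents and trademarks (non-produced assets) 217.8.)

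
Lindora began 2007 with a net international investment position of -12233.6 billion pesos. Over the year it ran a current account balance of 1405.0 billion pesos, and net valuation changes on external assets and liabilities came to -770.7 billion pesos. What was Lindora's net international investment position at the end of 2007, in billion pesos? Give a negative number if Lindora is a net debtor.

Change in NIIP = current account + net valuation change = 1405.0 + (-770.7) = 634.3
End-of-year NIIP = -12233.6 + 634.3 = -11599.3

-11599.3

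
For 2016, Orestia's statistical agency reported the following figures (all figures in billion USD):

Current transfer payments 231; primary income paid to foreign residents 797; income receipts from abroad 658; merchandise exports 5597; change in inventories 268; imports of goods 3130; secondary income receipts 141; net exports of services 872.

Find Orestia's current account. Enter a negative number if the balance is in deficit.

3110

Goods balance = 5597 - 3130 = 2467
Services balance = 872
Trade balance (goods + services) = 2467 + 872 = 3339
Net primary income = 658 - 797 = -139
Net secondary income = 141 - 231 = -90
Current account = 3339 + (-139) + (-90) = 3110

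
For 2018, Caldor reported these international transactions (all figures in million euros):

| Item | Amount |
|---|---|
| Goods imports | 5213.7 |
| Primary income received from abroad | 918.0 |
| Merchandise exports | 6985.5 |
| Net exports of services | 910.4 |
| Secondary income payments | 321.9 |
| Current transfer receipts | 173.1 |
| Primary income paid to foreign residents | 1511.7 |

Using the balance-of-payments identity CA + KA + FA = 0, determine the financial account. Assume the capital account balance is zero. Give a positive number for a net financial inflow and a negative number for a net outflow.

-1939.7

Goods balance = 6985.5 - 5213.7 = 1771.8
Services balance = 910.4
Trade balance (goods + services) = 1771.8 + 910.4 = 2682.2
Net primary income = 918.0 - 1511.7 = -593.7
Net secondary income = 173.1 - 321.9 = -148.8
Current account = 2682.2 + (-593.7) + (-148.8) = 1939.7
Financial account = -(1939.7) = -1939.7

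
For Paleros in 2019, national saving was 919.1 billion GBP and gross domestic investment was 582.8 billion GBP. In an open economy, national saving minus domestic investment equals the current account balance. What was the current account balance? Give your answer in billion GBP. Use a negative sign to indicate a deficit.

336.3

S - I = CA (net lending to the rest of the world).
CA = S - I = 919.1 - 582.8 = 336.3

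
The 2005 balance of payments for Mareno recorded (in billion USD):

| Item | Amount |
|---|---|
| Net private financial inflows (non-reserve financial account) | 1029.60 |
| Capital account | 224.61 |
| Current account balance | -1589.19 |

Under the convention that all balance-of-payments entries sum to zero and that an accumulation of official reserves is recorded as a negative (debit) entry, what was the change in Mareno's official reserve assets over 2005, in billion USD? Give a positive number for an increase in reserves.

Official reserve transactions balance = -((-1589.19) + 224.61 + 1029.60) = 334.98
An accumulation of reserves is recorded as a debit (negative entry), so the change in the stock of reserves is the negative of that balance.
Change in official reserves = -(334.98) = -334.98

-334.98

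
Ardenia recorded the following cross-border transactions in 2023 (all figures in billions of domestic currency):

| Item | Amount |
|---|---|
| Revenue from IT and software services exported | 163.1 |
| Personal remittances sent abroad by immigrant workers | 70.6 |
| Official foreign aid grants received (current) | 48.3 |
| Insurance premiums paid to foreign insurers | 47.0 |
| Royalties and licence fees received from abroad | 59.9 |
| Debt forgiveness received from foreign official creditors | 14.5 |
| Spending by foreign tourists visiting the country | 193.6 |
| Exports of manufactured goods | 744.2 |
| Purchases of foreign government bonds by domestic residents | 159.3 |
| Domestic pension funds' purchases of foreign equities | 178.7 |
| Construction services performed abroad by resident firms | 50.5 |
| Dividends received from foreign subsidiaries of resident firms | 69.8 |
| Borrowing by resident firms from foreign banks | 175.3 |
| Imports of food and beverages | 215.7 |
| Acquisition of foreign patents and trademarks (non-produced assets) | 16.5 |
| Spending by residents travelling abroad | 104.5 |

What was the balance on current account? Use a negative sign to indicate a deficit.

Goods: -215.7 + 744.2 = 528.5
Services: 50.5 + 193.6 + 163.1 - 47.0 + 59.9 - 104.5 = 315.6
Primary income: 69.8
Secondary income: 48.3 - 70.6 = -22.3
Current account = 528.5 + 315.6 + 69.8 + (-22.3) = 891.6
(Excluded from the current account — capital account: debt forgiveness received from foreign official creditors 14.5, acquisition of foreign patents and trademarks (non-produced assets) 16.5; financial account: purchases of foreign government bonds by domestic residents 159.3, domestic pension funds' purchases of foreign equities 178.7, borrowing by resident firms from foreign banks 175.3.)

891.6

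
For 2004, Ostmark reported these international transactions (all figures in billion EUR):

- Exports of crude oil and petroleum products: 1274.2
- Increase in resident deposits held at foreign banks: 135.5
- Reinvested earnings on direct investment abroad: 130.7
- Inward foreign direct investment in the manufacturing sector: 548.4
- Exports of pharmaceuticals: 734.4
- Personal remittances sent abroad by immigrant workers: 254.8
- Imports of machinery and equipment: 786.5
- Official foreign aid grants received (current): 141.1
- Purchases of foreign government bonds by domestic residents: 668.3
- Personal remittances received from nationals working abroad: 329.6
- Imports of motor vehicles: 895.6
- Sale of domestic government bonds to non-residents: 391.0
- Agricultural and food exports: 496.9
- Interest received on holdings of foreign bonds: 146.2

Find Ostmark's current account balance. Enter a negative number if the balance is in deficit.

Goods: -895.6 + 1274.2 - 786.5 + 496.9 + 734.4 = 823.4
Primary income: 130.7 + 146.2 = 276.9
Secondary income: -254.8 + 329.6 + 141.1 = 215.9
Current account = 823.4 + 276.9 + 215.9 = 1316.2
(Excluded from the current account — financial account: increase in resident deposits held at foreign banks 135.5, inward foreign direct investment in the manufacturing sector 548.4, purchases of foreign government bonds by domestic residents 668.3, sale of domestic government bonds to non-residents 391.0.)

1316.2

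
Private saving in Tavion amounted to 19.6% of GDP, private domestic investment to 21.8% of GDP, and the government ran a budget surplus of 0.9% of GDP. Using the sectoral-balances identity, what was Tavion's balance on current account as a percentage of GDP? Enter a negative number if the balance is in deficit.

By the sectoral-balances identity, CA = (S_private - I) + (T - G).
Private balance = 19.6 - 21.8 = -2.2
Government balance (T - G) = 0.9
CA = -2.2 + 0.9 = -1.3

-1.3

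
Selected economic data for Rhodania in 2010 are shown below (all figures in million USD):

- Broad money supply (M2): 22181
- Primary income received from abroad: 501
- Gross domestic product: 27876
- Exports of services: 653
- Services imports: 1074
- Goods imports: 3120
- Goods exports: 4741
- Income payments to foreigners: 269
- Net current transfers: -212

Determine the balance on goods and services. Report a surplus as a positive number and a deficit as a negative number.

1200

Goods balance = 4741 - 3120 = 1621
Services balance = 653 - 1074 = -421
Trade balance (goods + services) = 1621 + (-421) = 1200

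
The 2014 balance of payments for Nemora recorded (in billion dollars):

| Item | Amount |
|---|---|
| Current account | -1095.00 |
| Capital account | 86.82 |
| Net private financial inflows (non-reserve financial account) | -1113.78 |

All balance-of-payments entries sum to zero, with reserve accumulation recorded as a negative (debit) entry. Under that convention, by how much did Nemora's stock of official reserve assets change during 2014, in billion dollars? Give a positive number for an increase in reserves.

-2121.96

Official reserve transactions balance = -((-1095.00) + 86.82 + (-1113.78)) = 2121.96
An accumulation of reserves is recorded as a debit (negative entry), so the change in the stock of reserves is the negative of that balance.
Change in official reserves = -(2121.96) = -2121.96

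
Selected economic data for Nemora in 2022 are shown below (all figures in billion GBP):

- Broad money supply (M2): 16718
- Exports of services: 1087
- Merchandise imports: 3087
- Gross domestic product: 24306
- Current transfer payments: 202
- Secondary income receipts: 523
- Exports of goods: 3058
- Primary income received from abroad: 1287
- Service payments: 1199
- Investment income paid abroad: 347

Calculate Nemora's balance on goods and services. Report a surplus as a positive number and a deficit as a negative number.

-141

Goods balance = 3058 - 3087 = -29
Services balance = 1087 - 1199 = -112
Trade balance (goods + services) = -29 + (-112) = -141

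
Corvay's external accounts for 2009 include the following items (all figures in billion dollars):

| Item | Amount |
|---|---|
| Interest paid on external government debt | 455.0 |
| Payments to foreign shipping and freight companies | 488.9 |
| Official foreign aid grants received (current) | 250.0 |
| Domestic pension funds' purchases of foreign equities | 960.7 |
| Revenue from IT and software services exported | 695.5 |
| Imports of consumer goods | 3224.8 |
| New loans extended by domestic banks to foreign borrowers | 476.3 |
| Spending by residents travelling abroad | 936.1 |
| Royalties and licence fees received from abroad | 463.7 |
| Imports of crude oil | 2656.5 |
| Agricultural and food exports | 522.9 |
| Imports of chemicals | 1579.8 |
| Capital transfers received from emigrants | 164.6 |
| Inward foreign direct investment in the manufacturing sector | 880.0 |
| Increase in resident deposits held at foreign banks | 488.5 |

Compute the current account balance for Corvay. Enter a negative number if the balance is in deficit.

Goods: -1579.8 - 2656.5 + 522.9 - 3224.8 = -6938.2
Services: -936.1 - 488.9 + 463.7 + 695.5 = -265.8
Primary income: -455.0
Secondary income: 250.0
Current account = (-6938.2) + (-265.8) + (-455.0) + 250.0 = -7409.0
(Excluded from the current account — financial account: domestic pension funds' purchases of foreign equities 960.7, new loans extended by domestic banks to foreign borrowers 476.3, inward foreign direct investment in the manufacturing sector 880.0, increase in resident deposits held at foreign banks 488.5; capital account: capital transfers received from emigrants 164.6.)

-7409.0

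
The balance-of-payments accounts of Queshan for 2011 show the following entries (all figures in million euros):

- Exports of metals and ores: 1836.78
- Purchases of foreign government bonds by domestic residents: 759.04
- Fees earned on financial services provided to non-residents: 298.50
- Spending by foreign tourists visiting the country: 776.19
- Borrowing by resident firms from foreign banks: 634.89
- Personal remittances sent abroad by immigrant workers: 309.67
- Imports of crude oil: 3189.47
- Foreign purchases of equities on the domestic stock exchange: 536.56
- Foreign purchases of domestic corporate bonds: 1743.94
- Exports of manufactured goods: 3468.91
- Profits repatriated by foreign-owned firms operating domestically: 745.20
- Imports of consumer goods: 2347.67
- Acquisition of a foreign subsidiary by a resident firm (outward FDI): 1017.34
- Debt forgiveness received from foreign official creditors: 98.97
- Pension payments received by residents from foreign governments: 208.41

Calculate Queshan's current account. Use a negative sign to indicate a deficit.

-3.22

Goods: -3189.47 + 3468.91 + 1836.78 - 2347.67 = -231.45
Services: 776.19 + 298.50 = 1074.69
Primary income: -745.20
Secondary income: -309.67 + 208.41 = -101.26
Current account = (-231.45) + 1074.69 + (-745.20) + (-101.26) = -3.22
(Excluded from the current account — financial account: purchases of foreign government bonds by domestic residents 759.04, borrowing by resident firms from foreign banks 634.89, foreign purchases of equities on the domestic stock exchange 536.56, foreign purchases of domestic corporate bonds 1743.94, acquisition of a foreign subsidiary by a resident firm (outward FDI) 1017.34; capital account: debt forgiveness received from foreign official creditors 98.97.)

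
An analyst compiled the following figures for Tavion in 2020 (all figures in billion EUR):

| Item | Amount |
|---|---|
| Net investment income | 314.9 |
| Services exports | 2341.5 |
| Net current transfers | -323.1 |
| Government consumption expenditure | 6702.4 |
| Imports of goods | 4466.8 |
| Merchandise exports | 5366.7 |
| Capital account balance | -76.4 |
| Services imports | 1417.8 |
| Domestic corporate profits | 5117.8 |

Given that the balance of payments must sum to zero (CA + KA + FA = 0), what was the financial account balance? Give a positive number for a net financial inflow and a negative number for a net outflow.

Goods balance = 5366.7 - 4466.8 = 899.9
Services balance = 2341.5 - 1417.8 = 923.7
Trade balance (goods + services) = 899.9 + 923.7 = 1823.6
Net primary income = 314.9
Net secondary income = -323.1
Current account = 1823.6 + 314.9 + (-323.1) = 1815.4
Financial account = -(1815.4 + (-76.4)) = -1739.0

-1739.0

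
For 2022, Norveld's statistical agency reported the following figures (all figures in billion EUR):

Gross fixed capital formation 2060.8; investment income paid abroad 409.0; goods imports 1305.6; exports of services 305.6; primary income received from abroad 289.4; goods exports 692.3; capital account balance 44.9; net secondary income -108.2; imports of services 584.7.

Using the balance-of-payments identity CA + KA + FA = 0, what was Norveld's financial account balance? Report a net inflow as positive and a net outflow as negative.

1075.3

Goods balance = 692.3 - 1305.6 = -613.3
Services balance = 305.6 - 584.7 = -279.1
Trade balance (goods + services) = -613.3 + (-279.1) = -892.4
Net primary income = 289.4 - 409.0 = -119.6
Net secondary income = -108.2
Current account = -892.4 + (-119.6) + (-108.2) = -1120.2
Financial account = -(-1120.2 + 44.9) = 1075.3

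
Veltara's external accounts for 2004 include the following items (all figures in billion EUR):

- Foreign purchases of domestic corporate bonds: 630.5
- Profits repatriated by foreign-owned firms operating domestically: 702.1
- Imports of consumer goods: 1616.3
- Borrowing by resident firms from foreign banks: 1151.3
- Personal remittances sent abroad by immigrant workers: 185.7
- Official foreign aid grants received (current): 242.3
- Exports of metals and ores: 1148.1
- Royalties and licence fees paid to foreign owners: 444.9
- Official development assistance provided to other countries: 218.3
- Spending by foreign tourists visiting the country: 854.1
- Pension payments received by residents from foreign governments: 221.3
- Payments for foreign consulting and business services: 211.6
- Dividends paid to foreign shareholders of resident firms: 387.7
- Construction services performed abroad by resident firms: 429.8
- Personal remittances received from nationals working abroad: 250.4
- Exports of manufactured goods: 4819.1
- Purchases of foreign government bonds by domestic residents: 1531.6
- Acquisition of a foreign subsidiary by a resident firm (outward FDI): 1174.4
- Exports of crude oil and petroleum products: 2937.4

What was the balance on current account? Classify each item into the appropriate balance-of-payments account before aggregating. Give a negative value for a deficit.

7135.9

Goods: 4819.1 - 1616.3 + 2937.4 + 1148.1 = 7288.3
Services: -444.9 + 429.8 + 854.1 - 211.6 = 627.4
Primary income: -702.1 - 387.7 = -1089.8
Secondary income: 221.3 + 242.3 - 218.3 + 250.4 - 185.7 = 310.0
Current account = 7288.3 + 627.4 + (-1089.8) + 310.0 = 7135.9
(Excluded from the current account — financial account: foreign purchases of domestic corporate bonds 630.5, borrowing by resident firms from foreign banks 1151.3, purchases of foreign government bonds by domestic residents 1531.6, acquisition of a foreign subsidiary by a resident firm (outward FDI) 1174.4.)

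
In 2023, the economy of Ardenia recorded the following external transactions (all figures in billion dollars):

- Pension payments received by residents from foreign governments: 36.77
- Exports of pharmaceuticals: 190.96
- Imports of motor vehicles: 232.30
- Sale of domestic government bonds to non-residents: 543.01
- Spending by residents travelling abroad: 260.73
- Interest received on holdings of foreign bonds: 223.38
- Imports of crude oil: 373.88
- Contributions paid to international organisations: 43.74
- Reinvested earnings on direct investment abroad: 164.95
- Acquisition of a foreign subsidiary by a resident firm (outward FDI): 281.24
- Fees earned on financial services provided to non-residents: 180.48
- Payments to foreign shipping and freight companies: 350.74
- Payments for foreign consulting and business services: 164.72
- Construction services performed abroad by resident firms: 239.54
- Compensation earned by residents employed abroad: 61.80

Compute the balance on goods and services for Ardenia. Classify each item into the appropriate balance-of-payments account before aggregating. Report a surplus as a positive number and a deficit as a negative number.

-771.39

Goods: -373.88 + 190.96 - 232.30 = -415.22
Services: 239.54 - 164.72 - 260.73 + 180.48 - 350.74 = -356.17
Trade balance = -415.22 + (-356.17) = -771.39
(Excluded from the trade balance — secondary income: pension payments received by residents from foreign governments 36.77, contributions paid to international organisations 43.74; financial account: sale of domestic government bonds to non-residents 543.01, acquisition of a foreign subsidiary by a resident firm (outward FDI) 281.24; primary income: interest received on holdings of foreign bonds 223.38, reinvested earnings on direct investment abroad 164.95, compensation earned by residents employed abroad 61.80.)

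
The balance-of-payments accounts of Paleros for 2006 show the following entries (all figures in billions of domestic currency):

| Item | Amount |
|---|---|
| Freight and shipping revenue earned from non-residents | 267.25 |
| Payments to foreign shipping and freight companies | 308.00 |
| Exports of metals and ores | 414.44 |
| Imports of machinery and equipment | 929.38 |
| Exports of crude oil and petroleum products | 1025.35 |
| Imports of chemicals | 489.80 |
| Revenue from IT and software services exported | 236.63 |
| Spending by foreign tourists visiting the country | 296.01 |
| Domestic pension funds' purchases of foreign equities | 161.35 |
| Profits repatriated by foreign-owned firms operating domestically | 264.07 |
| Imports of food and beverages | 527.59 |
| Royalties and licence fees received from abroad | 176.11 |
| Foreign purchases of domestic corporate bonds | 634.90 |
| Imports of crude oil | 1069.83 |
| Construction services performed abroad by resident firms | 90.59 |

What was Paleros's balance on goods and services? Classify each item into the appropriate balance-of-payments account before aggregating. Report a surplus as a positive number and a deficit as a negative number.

Goods: -929.38 + 414.44 - 527.59 - 489.80 - 1069.83 + 1025.35 = -1576.81
Services: 90.59 + 236.63 - 308.00 + 267.25 + 176.11 + 296.01 = 758.59
Trade balance = -1576.81 + 758.59 = -818.22
(Excluded from the trade balance — financial account: domestic pension funds' purchases of foreign equities 161.35, foreign purchases of domestic corporate bonds 634.90; primary income: profits repatriated by foreign-owned firms operating domestically 264.07.)

-818.22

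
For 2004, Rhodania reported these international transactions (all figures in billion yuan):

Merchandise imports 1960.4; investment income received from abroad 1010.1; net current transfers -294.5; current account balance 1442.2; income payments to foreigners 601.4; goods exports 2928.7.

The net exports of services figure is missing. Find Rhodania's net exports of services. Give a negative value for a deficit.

359.7

Current account = goods balance + services balance + net primary income + net secondary income
Sum of the known components = 1082.5
Net exports of services = CA - (known components) = 1442.2 - 1082.5 = 359.7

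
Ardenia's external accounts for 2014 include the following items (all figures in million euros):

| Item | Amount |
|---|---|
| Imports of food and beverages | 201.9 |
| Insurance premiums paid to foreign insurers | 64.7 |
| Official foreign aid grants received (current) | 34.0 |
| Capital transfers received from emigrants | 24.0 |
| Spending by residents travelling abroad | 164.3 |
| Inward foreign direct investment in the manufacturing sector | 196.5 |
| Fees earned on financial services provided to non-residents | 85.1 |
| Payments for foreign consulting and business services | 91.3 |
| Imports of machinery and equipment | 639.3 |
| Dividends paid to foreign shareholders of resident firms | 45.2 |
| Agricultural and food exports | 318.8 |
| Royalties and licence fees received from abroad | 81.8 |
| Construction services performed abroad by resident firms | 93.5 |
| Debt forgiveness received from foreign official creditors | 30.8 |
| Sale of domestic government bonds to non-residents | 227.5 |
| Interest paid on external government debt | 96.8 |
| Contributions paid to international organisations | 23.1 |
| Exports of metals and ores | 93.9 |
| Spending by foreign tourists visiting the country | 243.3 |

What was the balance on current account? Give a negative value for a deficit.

-376.2

Goods: 318.8 - 201.9 + 93.9 - 639.3 = -428.5
Services: 93.5 + 85.1 - 164.3 - 64.7 - 91.3 + 81.8 + 243.3 = 183.4
Primary income: -45.2 - 96.8 = -142.0
Secondary income: 34.0 - 23.1 = 10.9
Current account = (-428.5) + 183.4 + (-142.0) + 10.9 = -376.2
(Excluded from the current account — capital account: capital transfers received from emigrants 24.0, debt forgiveness received from foreign official creditors 30.8; financial account: inward foreign direct investment in the manufacturing sector 196.5, sale of domestic government bonds to non-residents 227.5.)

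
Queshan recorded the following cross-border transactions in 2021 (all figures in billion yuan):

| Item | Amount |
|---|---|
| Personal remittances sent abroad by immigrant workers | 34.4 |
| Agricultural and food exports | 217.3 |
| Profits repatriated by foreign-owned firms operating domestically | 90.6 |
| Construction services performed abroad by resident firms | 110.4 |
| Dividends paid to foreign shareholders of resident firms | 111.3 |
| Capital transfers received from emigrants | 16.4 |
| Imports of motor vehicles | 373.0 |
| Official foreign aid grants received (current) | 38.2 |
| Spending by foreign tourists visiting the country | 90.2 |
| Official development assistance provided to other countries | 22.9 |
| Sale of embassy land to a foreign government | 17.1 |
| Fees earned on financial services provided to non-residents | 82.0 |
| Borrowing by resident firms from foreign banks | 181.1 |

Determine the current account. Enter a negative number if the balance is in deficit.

Goods: 217.3 - 373.0 = -155.7
Services: 110.4 + 90.2 + 82.0 = 282.6
Primary income: -111.3 - 90.6 = -201.9
Secondary income: 38.2 - 34.4 - 22.9 = -19.1
Current account = (-155.7) + 282.6 + (-201.9) + (-19.1) = -94.1
(Excluded from the current account — capital account: capital transfers received from emigrants 16.4, sale of embassy land to a foreign government 17.1; financial account: borrowing by resident firms from foreign banks 181.1.)

-94.1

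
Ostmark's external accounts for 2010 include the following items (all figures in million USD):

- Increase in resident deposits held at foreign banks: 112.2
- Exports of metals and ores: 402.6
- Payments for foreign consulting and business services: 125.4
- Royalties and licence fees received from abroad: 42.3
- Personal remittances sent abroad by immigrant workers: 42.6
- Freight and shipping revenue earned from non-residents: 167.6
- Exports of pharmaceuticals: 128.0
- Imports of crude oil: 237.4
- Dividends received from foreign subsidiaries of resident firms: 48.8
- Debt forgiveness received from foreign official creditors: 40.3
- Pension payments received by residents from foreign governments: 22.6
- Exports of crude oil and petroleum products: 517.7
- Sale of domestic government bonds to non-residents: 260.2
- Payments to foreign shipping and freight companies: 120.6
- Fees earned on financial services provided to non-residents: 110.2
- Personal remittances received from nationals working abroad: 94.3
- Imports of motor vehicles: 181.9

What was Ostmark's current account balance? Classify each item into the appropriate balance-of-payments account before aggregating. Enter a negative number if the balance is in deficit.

826.2

Goods: 517.7 + 128.0 + 402.6 - 181.9 - 237.4 = 629.0
Services: -120.6 + 42.3 - 125.4 + 167.6 + 110.2 = 74.1
Primary income: 48.8
Secondary income: 22.6 - 42.6 + 94.3 = 74.3
Current account = 629.0 + 74.1 + 48.8 + 74.3 = 826.2
(Excluded from the current account — financial account: increase in resident deposits held at foreign banks 112.2, sale of domestic government bonds to non-residents 260.2; capital account: debt forgiveness received from foreign official creditors 40.3.)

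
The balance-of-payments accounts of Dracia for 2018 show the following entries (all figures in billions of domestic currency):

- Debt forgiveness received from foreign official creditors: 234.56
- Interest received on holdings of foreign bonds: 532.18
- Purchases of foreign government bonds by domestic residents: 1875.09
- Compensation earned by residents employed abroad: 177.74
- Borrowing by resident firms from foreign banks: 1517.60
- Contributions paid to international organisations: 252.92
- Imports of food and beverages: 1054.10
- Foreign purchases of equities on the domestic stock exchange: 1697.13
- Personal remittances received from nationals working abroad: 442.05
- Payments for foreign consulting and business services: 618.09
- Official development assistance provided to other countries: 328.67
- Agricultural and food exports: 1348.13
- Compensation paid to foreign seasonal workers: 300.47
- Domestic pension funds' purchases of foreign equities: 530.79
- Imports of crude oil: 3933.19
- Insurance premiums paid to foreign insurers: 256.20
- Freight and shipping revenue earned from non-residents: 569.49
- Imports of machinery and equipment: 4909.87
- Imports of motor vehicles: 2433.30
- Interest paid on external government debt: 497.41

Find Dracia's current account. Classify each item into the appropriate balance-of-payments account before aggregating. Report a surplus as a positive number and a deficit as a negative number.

-11514.63

Goods: 1348.13 - 3933.19 - 2433.30 - 4909.87 - 1054.10 = -10982.33
Services: -256.20 - 618.09 + 569.49 = -304.80
Primary income: -300.47 + 532.18 + 177.74 - 497.41 = -87.96
Secondary income: -252.92 + 442.05 - 328.67 = -139.54
Current account = (-10982.33) + (-304.80) + (-87.96) + (-139.54) = -11514.63
(Excluded from the current account — capital account: debt forgiveness received from foreign official creditors 234.56; financial account: purchases of foreign government bonds by domestic residents 1875.09, borrowing by resident firms from foreign banks 1517.60, foreign purchases of equities on the domestic stock exchange 1697.13, domestic pension funds' purchases of foreign equities 530.79.)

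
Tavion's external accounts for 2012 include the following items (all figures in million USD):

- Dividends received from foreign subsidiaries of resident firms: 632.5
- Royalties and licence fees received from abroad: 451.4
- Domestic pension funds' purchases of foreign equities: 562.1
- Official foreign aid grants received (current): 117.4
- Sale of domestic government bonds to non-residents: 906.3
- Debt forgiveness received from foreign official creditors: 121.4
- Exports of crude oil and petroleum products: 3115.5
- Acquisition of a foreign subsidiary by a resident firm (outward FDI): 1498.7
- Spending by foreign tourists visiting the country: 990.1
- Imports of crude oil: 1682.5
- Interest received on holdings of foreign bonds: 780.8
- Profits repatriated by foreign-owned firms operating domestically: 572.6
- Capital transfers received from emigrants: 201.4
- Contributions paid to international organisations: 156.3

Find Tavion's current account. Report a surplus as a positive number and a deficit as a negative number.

Goods: 3115.5 - 1682.5 = 1433.0
Services: 451.4 + 990.1 = 1441.5
Primary income: -572.6 + 780.8 + 632.5 = 840.7
Secondary income: 117.4 - 156.3 = -38.9
Current account = 1433.0 + 1441.5 + 840.7 + (-38.9) = 3676.3
(Excluded from the current account — financial account: domestic pension funds' purchases of foreign equities 562.1, sale of domestic government bonds to non-residents 906.3, acquisition of a foreign subsidiary by a resident firm (outward FDI) 1498.7; capital account: debt forgiveness received from foreign official creditors 121.4, capital transfers received from emigrants 201.4.)

3676.3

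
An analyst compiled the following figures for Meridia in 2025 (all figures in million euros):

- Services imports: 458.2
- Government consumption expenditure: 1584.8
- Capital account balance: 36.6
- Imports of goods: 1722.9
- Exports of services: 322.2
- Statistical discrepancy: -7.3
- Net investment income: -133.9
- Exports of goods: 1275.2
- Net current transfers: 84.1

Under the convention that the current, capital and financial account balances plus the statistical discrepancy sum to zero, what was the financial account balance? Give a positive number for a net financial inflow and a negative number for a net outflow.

Goods balance = 1275.2 - 1722.9 = -447.7
Services balance = 322.2 - 458.2 = -136.0
Trade balance (goods + services) = -447.7 + (-136.0) = -583.7
Net primary income = -133.9
Net secondary income = 84.1
Current account = -583.7 + (-133.9) + 84.1 = -633.5
Financial account = -(-633.5 + 36.6 + (-7.3)) = 604.2

604.2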